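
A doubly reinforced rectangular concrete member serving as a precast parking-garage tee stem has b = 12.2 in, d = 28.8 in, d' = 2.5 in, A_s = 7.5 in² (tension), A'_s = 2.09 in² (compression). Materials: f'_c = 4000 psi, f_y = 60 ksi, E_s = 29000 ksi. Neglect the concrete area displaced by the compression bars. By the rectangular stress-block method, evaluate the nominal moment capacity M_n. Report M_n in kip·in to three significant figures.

Assume both steels yield.
a = (A_s − A'_s) f_y/(0.85 f'_c b) = (7.5 − 2.09) × 60/(0.85 × 4 × 12.2) = 7.825 in.
c = a/β₁ = 7.825/0.85 = 9.206 in; ε'_s = 0.003(c − d')/c = 0.0022 ≥ ε_y = 0.0021, so the compression steel yields.
M_n = (A_s − A'_s) f_y (d − a/2) + A'_s f_y (d − d') = 324.6 × (28.8 − 3.9125) + 125.4 × (28.8 − 2.5) = 8078.5 + 3298.0 = 11376.5 kip·in.

M_n ≈ 11400 kip·in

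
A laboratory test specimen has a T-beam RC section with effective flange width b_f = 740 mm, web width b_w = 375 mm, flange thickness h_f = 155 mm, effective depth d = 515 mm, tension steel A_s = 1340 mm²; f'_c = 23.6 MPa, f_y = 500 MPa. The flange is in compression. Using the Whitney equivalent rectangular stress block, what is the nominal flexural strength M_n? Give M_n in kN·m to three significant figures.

M_n ≈ 330 kN·m

Tension: T = A_s f_y = 1340 × 500 = 670000 N.
Try a within the flange: a = T/(0.85 f'_c b_f) = 670000/(0.85 × 23.6 × 740) = 45.13 mm.
Since a = 45.13 ≤ h_f = 155 mm, the stress block lies entirely in the flange; analyse as a rectangular beam of width b_f.
M_n = T(d − a/2) = 670000 × (515 − 22.565) = 329.93 × 10⁶ N·mm.
M_n = 329.93 kN·m.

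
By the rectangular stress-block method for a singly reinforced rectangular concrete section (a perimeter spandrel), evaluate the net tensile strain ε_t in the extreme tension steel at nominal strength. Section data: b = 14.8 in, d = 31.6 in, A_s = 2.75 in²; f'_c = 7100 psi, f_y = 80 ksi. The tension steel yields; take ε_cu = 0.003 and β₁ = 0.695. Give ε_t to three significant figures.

ε_t ≈ 0.0237

a = A_s f_y/(0.85 f'_c b) = 2.463 in.
β₁ = 0.695, so c = a/β₁ = 2.463/0.695 = 3.544 in.
From the linear strain diagram with ε_cu = 0.003: ε_t = 0.003 (d − c)/c = 0.003 × (31.6 − 3.544)/3.544 = 0.0237.
Since ε_t ≥ 0.005, the section is tension-controlled.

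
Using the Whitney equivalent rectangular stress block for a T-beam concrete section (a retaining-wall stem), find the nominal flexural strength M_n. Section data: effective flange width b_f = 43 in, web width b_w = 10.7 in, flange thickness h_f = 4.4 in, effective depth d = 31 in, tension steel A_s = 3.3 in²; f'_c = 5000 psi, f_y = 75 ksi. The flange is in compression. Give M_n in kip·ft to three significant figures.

Tension: T = A_s f_y = 3.3 × 75 = 247.5 kips.
Try a within the flange: a = T/(0.85 f'_c b_f) = 247.5/(0.85 × 5 × 43) = 1.354 in.
Since a = 1.354 ≤ h_f = 4.4 in, the stress block lies entirely in the flange; analyse as a rectangular beam of width b_f.
M_n = T(d − a/2) = 247.5 × (31 − 0.677) = 7504.9 kip·in.
M_n = 7504.9/12 = 625.41 kip·ft.

M_n ≈ 625 kip·ft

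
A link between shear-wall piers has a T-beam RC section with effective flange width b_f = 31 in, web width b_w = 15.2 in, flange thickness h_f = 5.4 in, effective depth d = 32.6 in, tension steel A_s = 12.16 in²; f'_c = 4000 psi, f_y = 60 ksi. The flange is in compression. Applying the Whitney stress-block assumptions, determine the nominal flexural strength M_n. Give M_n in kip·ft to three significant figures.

Tension: T = A_s f_y = 12.16 × 60 = 729.6 kips.
Try a within the flange: a = T/(0.85 f'_c b_f) = 729.6/(0.85 × 4 × 31) = 6.922 in.
a = 6.922 > h_f = 5.4 in: the block extends into the web. Split into flange-overhang and web parts.
C_f = 0.85 f'_c (b_f − b_w) h_f = 0.85 × 4 × (31 − 15.2) × 5.4 = 290.1 kips.
Remaining web compression depth: a_w = (T − C_f)/(0.85 f'_c b_w) = (729.6 − 290.1)/(0.85 × 4 × 15.2) = 8.504 in.
M_n = C_f(d − h_f/2) + (T − C_f)(d − a_w/2) = 290.1 × (32.6 − 2.7) + 439.5 × (32.6 − 4.252) = 8674.0 + 12458.9 = 21132.9 kip·in.
M_n = 21132.9/12 = 1761.08 kip·ft.

M_n ≈ 1760 kip·ft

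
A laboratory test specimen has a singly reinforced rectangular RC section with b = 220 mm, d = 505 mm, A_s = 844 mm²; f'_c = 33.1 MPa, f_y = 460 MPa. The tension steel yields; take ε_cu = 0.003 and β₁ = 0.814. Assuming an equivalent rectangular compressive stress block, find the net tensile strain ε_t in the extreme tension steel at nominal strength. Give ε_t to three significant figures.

ε_t ≈ 0.0167

a = A_s f_y/(0.85 f'_c b) = 62.72 mm.
β₁ = 0.814, so c = a/β₁ = 62.72/0.814 = 77.05 mm.
From the linear strain diagram with ε_cu = 0.003: ε_t = 0.003 (d − c)/c = 0.003 × (505 − 77.05)/77.05 = 0.0167.
Since ε_t ≥ 0.005, the section is tension-controlled.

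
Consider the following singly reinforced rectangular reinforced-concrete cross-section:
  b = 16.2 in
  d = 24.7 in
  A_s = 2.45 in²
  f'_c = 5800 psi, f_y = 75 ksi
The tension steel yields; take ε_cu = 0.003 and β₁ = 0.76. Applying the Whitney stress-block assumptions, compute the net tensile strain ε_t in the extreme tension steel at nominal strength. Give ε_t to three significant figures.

a = A_s f_y/(0.85 f'_c b) = 2.301 in.
β₁ = 0.76, so c = a/β₁ = 2.301/0.76 = 3.028 in.
From the linear strain diagram with ε_cu = 0.003: ε_t = 0.003 (d − c)/c = 0.003 × (24.7 − 3.028)/3.028 = 0.0215.
Since ε_t ≥ 0.005, the section is tension-controlled.

ε_t ≈ 0.0215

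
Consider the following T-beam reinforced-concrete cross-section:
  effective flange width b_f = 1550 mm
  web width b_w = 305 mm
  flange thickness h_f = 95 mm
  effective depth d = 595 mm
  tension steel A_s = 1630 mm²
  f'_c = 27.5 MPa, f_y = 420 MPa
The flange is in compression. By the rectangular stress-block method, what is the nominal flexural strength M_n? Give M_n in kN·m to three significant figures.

Tension: T = A_s f_y = 1630 × 420 = 684600 N.
Try a within the flange: a = T/(0.85 f'_c b_f) = 684600/(0.85 × 27.5 × 1550) = 18.90 mm.
Since a = 18.90 ≤ h_f = 95 mm, the stress block lies entirely in the flange; analyse as a rectangular beam of width b_f.
M_n = T(d − a/2) = 684600 × (595 − 9.45) = 400.87 × 10⁶ N·mm.
M_n = 400.87 kN·m.

M_n ≈ 401 kN·m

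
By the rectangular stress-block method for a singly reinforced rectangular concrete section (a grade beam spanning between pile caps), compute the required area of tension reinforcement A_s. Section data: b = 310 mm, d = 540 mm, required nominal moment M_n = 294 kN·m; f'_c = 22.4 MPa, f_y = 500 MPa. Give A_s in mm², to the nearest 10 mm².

A_s ≈ 1200 mm²

With M_n = 0.85 f'_c a b (d − a/2), solve the quadratic for a:
a = d − √(d² − 2M_n/(0.85 f'_c b)) = 540 − √(540² − 2 × 294×10⁶/(0.85 × 22.4 × 310)) = 101.85 mm.
A_s = 0.85 f'_c a b / f_y = 0.85 × 22.4 × 101.85 × 310 / 500 = 1202.3 mm².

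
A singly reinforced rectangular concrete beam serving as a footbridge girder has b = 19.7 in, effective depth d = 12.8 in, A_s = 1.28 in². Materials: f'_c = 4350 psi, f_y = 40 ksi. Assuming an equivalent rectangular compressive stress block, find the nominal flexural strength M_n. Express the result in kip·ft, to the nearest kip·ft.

M_n ≈ 53 kip·ft

T = A_s f_y = 1.28 × 40 = 51.2 kips.
a = T/(0.85 f'_c b) = 51.2/(0.85 × 4.35 × 19.7) = 0.703 in.
M_n = T(d − a/2) = 51.2 × (12.8 − 0.3515) = 637.4 kip·in = 637.4/12 = 53.12 kip·ft.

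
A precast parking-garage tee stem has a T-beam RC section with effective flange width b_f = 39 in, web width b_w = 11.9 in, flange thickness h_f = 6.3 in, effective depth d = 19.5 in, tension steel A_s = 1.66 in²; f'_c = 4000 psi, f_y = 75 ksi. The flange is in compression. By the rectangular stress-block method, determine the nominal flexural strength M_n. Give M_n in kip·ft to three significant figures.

Tension: T = A_s f_y = 1.66 × 75 = 124.5 kips.
Try a within the flange: a = T/(0.85 f'_c b_f) = 124.5/(0.85 × 4 × 39) = 0.939 in.
Since a = 0.939 ≤ h_f = 6.3 in, the stress block lies entirely in the flange; analyse as a rectangular beam of width b_f.
M_n = T(d − a/2) = 124.5 × (19.5 − 0.4695) = 2369.3 kip·in.
M_n = 2369.3/12 = 197.44 kip·ft.

M_n ≈ 197 kip·ft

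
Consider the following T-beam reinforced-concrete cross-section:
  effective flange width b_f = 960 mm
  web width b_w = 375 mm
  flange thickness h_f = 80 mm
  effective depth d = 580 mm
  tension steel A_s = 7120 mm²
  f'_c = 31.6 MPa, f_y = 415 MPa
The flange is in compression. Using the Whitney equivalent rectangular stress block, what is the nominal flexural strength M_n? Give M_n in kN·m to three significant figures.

Tension: T = A_s f_y = 7120 × 415 = 2954800 N.
Try a within the flange: a = T/(0.85 f'_c b_f) = 2954800/(0.85 × 31.6 × 960) = 114.59 mm.
a = 114.59 > h_f = 80 mm: the block extends into the web. Split into flange-overhang and web parts.
C_f = 0.85 f'_c (b_f − b_w) h_f = 0.85 × 31.6 × (960 − 375) × 80 = 1257048 N.
Remaining web compression depth: a_w = (T − C_f)/(0.85 f'_c b_w) = (2954800 − 1257048)/(0.85 × 31.6 × 375) = 168.55 mm.
M_n = C_f(d − h_f/2) + (T − C_f)(d − a_w/2) = 1257048 × (580 − 40) + 1697752 × (580 − 84.275) = 678.81 + 841.62 = 1520.43 × 10⁶ N·mm.
M_n = 1520.43 kN·m.

M_n ≈ 1520 kN·m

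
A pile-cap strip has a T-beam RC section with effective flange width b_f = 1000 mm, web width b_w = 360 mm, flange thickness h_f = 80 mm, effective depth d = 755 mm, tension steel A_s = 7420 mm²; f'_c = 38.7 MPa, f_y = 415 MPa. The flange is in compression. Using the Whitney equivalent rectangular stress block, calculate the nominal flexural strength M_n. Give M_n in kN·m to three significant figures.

M_n ≈ 2180 kN·m

Tension: T = A_s f_y = 7420 × 415 = 3079300 N.
Try a within the flange: a = T/(0.85 f'_c b_f) = 3079300/(0.85 × 38.7 × 1000) = 93.61 mm.
a = 93.61 > h_f = 80 mm: the block extends into the web. Split into flange-overhang and web parts.
C_f = 0.85 f'_c (b_f − b_w) h_f = 0.85 × 38.7 × (1000 − 360) × 80 = 1684224 N.
Remaining web compression depth: a_w = (T − C_f)/(0.85 f'_c b_w) = (3079300 − 1684224)/(0.85 × 38.7 × 360) = 117.81 mm.
M_n = C_f(d − h_f/2) + (T − C_f)(d − a_w/2) = 1684224 × (755 − 40) + 1395076 × (755 − 58.905) = 1204.22 + 971.11 = 2175.33 × 10⁶ N·mm.
M_n = 2175.33 kN·m.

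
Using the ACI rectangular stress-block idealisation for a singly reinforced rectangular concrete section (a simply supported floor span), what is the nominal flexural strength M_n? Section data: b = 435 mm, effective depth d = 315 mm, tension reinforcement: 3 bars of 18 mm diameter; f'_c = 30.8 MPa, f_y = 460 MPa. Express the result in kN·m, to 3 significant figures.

M_n ≈ 105 kN·m

A_s = 3 × 254 = 762 mm².
T = A_s f_y = 762 × 460 = 350520 N = 350.52 kN.
From C = T: a = T/(0.85 f'_c b) = 350520/(0.85 × 30.8 × 435) = 30.78 mm.
M_n = T(d − a/2) = 350.52 kN × (315 − 15.39) mm = 105.02 kN·m.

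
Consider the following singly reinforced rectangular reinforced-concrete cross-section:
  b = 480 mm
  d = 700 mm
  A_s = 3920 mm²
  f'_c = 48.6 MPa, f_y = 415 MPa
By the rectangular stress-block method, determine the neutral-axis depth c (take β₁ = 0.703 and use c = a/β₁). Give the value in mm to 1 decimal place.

c ≈ 116.7 mm

T = A_s f_y = 3920 × 415 = 1626800 N = 1626.8 kN.
Setting C = 0.85 f'_c a b equal to T: a = 1626800/(0.85 × 48.6 × 480) = 82.042 mm.
With β₁ = 0.703, c = a/β₁ = 82.042/0.703 = 116.7 mm.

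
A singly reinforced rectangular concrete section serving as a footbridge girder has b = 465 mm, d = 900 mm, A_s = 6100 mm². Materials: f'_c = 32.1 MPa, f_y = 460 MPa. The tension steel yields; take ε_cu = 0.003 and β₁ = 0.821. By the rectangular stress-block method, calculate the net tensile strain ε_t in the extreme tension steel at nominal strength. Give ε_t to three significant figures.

a = A_s f_y/(0.85 f'_c b) = 221.16 mm.
β₁ = 0.821, so c = a/β₁ = 221.16/0.821 = 269.38 mm.
From the linear strain diagram with ε_cu = 0.003: ε_t = 0.003 (d − c)/c = 0.003 × (900 − 269.38)/269.38 = 0.00702.
Since ε_t ≥ 0.005, the section is tension-controlled.

ε_t ≈ 0.00702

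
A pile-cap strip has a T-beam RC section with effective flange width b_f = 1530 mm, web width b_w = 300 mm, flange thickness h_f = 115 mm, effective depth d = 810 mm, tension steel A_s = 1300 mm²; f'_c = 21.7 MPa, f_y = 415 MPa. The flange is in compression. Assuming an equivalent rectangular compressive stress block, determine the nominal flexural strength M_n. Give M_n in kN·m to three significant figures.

M_n ≈ 432 kN·m

Tension: T = A_s f_y = 1300 × 415 = 539500 N.
Try a within the flange: a = T/(0.85 f'_c b_f) = 539500/(0.85 × 21.7 × 1530) = 19.12 mm.
Since a = 19.12 ≤ h_f = 115 mm, the stress block lies entirely in the flange; analyse as a rectangular beam of width b_f.
M_n = T(d − a/2) = 539500 × (810 − 9.56) = 431.84 × 10⁶ N·mm.
M_n = 431.84 kN·m.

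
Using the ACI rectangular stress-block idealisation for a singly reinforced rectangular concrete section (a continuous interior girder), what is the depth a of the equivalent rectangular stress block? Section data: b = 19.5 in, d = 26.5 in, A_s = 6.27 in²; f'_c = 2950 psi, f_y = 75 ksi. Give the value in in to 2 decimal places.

T = A_s f_y = 6.27 × 75 = 470.25 kips.
a = T/(0.85 f'_c b) = 470.25/(0.85 × 2.95 × 19.5) = 9.62 in.

a ≈ 9.62 in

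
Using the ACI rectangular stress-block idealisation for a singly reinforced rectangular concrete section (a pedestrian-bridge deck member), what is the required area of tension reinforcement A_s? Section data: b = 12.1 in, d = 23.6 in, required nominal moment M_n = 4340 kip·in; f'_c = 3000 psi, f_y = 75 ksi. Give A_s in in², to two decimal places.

From M_n = 0.85 f'_c a b (d − a/2):
a = d − √(d² − 2M_n/(0.85 f'_c b)) = 23.6 − √(23.6² − 2 × 4340/(0.85 × 3 × 12.1)) = 6.997 in.
A_s = 0.85 f'_c a b / f_y = 0.85 × 3 × 6.997 × 12.1 / 75 = 2.879 in².

A_s ≈ 2.88 in²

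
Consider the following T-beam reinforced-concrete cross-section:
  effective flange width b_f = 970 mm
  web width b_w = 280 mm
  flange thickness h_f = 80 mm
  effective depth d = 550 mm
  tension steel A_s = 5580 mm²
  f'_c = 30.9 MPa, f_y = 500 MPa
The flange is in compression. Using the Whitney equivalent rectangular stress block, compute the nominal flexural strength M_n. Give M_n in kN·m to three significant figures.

M_n ≈ 1350 kN·m

Tension: T = A_s f_y = 5580 × 500 = 2790000 N.
Try a within the flange: a = T/(0.85 f'_c b_f) = 2790000/(0.85 × 30.9 × 970) = 109.51 mm.
a = 109.51 > h_f = 80 mm: the block extends into the web. Split into flange-overhang and web parts.
C_f = 0.85 f'_c (b_f − b_w) h_f = 0.85 × 30.9 × (970 − 280) × 80 = 1449828 N.
Remaining web compression depth: a_w = (T − C_f)/(0.85 f'_c b_w) = (2790000 − 1449828)/(0.85 × 30.9 × 280) = 182.23 mm.
M_n = C_f(d − h_f/2) + (T − C_f)(d − a_w/2) = 1449828 × (550 − 40) + 1340172 × (550 − 91.115) = 739.41 + 614.98 = 1354.39 × 10⁶ N·mm.
M_n = 1354.39 kN·m.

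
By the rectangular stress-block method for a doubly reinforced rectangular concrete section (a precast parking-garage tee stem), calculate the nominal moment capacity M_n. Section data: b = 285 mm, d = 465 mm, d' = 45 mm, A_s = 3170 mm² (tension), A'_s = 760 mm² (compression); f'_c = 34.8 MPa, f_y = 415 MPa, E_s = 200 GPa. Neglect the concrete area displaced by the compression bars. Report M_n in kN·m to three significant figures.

M_n ≈ 538 kN·m

Assume both tension and compression steel yield.
Net tension couple steel: A_s − A'_s = 2410 mm².
a = (A_s − A'_s) f_y / (0.85 f'_c b) = 1000150/(0.85 × 34.8 × 285) = 118.64 mm.
c = a/β₁ = 118.64/0.801 = 148.11 mm; ε'_s = 0.003(c − d')/c = 0.0021 ≥ f_y/E_s = 0.0021, so compression steel does yield.
M_n = (A_s − A'_s) f_y (d − a/2) + A'_s f_y (d − d') = [1000150 × (465 − 59.32) + 315400 × (465 − 45)] × 10⁻⁶ = 405.74 + 132.47 = 538.21 kN·m.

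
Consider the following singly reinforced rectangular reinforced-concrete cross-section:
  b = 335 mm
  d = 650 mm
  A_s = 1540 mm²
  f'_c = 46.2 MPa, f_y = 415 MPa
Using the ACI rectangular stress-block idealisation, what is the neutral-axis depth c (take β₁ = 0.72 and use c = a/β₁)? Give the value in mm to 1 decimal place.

T = A_s f_y = 1540 × 415 = 639100 N = 639.1 kN.
Setting C = 0.85 f'_c a b equal to T: a = 639100/(0.85 × 46.2 × 335) = 48.581 mm.
With β₁ = 0.72, c = a/β₁ = 48.581/0.72 = 67.5 mm.

c ≈ 67.5 mm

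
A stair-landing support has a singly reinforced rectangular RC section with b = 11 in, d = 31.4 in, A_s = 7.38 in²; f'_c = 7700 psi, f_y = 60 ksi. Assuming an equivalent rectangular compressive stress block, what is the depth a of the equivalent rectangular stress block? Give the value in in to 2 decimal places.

a ≈ 6.15 in

T = A_s f_y = 7.38 × 60 = 442.8 kips.
a = T/(0.85 f'_c b) = 442.8/(0.85 × 7.7 × 11) = 6.15 in.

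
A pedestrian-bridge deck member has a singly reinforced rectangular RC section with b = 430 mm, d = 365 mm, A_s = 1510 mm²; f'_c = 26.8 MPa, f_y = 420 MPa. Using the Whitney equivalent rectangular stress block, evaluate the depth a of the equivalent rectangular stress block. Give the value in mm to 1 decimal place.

a ≈ 64.7 mm

T = A_s f_y = 1510 × 420 = 634200 N = 634.2 kN.
Setting C = 0.85 f'_c a b equal to T: a = 634200/(0.85 × 26.8 × 430) = 64.7 mm.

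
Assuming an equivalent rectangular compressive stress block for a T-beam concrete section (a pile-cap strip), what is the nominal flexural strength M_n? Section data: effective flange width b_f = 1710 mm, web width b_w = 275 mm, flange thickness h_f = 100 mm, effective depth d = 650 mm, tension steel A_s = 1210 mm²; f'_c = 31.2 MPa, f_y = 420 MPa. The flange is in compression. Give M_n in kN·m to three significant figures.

Tension: T = A_s f_y = 1210 × 420 = 508200 N.
Try a within the flange: a = T/(0.85 f'_c b_f) = 508200/(0.85 × 31.2 × 1710) = 11.21 mm.
Since a = 11.21 ≤ h_f = 100 mm, the stress block lies entirely in the flange; analyse as a rectangular beam of width b_f.
M_n = T(d − a/2) = 508200 × (650 − 5.605) = 327.48 × 10⁶ N·mm.
M_n = 327.48 kN·m.

M_n ≈ 327 kN·m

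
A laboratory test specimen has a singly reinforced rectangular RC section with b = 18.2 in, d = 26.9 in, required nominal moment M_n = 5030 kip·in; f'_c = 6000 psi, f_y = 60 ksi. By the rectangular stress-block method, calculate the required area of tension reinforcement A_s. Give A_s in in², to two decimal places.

A_s ≈ 3.24 in²

From M_n = 0.85 f'_c a b (d − a/2):
a = d − √(d² − 2M_n/(0.85 f'_c b)) = 26.9 − √(26.9² − 2 × 5030/(0.85 × 6 × 18.2)) = 2.096 in.
A_s = 0.85 f'_c a b / f_y = 0.85 × 6 × 2.096 × 18.2 / 60 = 3.243 in².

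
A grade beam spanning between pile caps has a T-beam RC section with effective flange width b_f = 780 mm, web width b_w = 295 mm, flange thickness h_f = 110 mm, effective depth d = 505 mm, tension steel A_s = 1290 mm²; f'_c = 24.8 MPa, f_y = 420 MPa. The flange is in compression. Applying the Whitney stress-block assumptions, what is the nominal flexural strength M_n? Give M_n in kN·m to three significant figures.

Tension: T = A_s f_y = 1290 × 420 = 541800 N.
Try a within the flange: a = T/(0.85 f'_c b_f) = 541800/(0.85 × 24.8 × 780) = 32.95 mm.
Since a = 32.95 ≤ h_f = 110 mm, the stress block lies entirely in the flange; analyse as a rectangular beam of width b_f.
M_n = T(d − a/2) = 541800 × (505 − 16.475) = 264.68 × 10⁶ N·mm.
M_n = 264.68 kN·m.

M_n ≈ 265 kN·m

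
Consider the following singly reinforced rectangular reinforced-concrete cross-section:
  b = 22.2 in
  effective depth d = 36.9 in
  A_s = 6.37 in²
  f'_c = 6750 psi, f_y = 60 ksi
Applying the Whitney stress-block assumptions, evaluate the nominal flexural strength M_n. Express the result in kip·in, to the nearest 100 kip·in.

M_n ≈ 13500 kip·in

T = A_s f_y = 6.37 × 60 = 382.2 kips.
a = T/(0.85 f'_c b) = 382.2/(0.85 × 6.75 × 22.2) = 3.001 in.
M_n = T(d − a/2) = 382.2 × (36.9 − 1.5005) = 13529.7 kip·in.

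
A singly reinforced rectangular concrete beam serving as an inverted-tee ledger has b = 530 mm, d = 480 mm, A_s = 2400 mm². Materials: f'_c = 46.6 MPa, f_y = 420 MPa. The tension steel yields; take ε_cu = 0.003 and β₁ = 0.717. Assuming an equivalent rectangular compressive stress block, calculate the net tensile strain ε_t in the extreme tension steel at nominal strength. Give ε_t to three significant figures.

ε_t ≈ 0.0185

a = A_s f_y/(0.85 f'_c b) = 48.02 mm.
β₁ = 0.717, so c = a/β₁ = 48.02/0.717 = 66.97 mm.
From the linear strain diagram with ε_cu = 0.003: ε_t = 0.003 (d − c)/c = 0.003 × (480 − 66.97)/66.97 = 0.0185.
Since ε_t ≥ 0.005, the section is tension-controlled.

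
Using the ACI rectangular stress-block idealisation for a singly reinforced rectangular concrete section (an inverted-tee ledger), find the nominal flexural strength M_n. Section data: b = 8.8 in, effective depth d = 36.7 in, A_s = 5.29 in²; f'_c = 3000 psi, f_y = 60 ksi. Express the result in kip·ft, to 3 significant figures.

M_n ≈ 784 kip·ft

T = A_s f_y = 5.29 × 60 = 317.4 kips.
a = T/(0.85 f'_c b) = 317.4/(0.85 × 3 × 8.8) = 14.144 in.
M_n = T(d − a/2) = 317.4 × (36.7 − 7.072) = 9403.9 kip·in = 9403.9/12 = 783.66 kip·ft.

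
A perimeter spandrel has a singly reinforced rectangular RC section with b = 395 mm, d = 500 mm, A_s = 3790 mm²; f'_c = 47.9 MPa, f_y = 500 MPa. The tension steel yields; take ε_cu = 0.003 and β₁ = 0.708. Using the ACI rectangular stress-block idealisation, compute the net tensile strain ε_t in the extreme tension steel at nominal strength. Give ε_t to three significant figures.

a = A_s f_y/(0.85 f'_c b) = 117.83 mm.
β₁ = 0.708, so c = a/β₁ = 117.83/0.708 = 166.43 mm.
From the linear strain diagram with ε_cu = 0.003: ε_t = 0.003 (d − c)/c = 0.003 × (500 − 166.43)/166.43 = 0.00601.
Since ε_t ≥ 0.005, the section is tension-controlled.

ε_t ≈ 0.00601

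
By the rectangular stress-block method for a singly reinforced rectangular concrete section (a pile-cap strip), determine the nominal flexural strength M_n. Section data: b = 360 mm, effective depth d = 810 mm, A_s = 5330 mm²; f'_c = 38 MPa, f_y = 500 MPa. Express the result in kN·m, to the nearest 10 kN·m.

M_n ≈ 1850 kN·m

T = A_s f_y = 5330 × 500 = 2665000 N = 2665 kN.
From C = T: a = T/(0.85 f'_c b) = 2665000/(0.85 × 38 × 360) = 229.19 mm.
M_n = T(d − a/2) = 2665 kN × (810 − 114.595) mm = 1853.25 kN·m.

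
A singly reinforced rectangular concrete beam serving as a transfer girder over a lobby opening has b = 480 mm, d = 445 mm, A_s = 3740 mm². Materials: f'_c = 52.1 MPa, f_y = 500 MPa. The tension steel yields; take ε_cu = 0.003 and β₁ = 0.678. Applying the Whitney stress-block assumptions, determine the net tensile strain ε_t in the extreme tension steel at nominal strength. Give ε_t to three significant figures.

ε_t ≈ 0.00729

a = A_s f_y/(0.85 f'_c b) = 87.97 mm.
β₁ = 0.678, so c = a/β₁ = 87.97/0.678 = 129.75 mm.
From the linear strain diagram with ε_cu = 0.003: ε_t = 0.003 (d − c)/c = 0.003 × (445 − 129.75)/129.75 = 0.00729.
Since ε_t ≥ 0.005, the section is tension-controlled.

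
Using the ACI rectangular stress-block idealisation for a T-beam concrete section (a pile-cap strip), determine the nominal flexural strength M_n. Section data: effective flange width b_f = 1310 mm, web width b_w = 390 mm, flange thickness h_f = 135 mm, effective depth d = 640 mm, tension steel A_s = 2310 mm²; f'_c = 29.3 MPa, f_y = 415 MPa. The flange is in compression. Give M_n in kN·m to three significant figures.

M_n ≈ 599 kN·m

Tension: T = A_s f_y = 2310 × 415 = 958650 N.
Try a within the flange: a = T/(0.85 f'_c b_f) = 958650/(0.85 × 29.3 × 1310) = 29.38 mm.
Since a = 29.38 ≤ h_f = 135 mm, the stress block lies entirely in the flange; analyse as a rectangular beam of width b_f.
M_n = T(d − a/2) = 958650 × (640 − 14.69) = 599.45 × 10⁶ N·mm.
M_n = 599.45 kN·m.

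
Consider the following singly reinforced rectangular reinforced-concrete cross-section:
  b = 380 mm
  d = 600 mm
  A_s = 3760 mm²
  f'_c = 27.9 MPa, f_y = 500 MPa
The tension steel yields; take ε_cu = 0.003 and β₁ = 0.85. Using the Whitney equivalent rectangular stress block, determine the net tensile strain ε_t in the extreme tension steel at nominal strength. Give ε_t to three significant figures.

a = A_s f_y/(0.85 f'_c b) = 208.62 mm.
β₁ = 0.85, so c = a/β₁ = 208.62/0.85 = 245.44 mm.
From the linear strain diagram with ε_cu = 0.003: ε_t = 0.003 (d − c)/c = 0.003 × (600 − 245.44)/245.44 = 0.00433.
ε_t is between 0.004 and 0.005 — transition zone.

ε_t ≈ 0.00433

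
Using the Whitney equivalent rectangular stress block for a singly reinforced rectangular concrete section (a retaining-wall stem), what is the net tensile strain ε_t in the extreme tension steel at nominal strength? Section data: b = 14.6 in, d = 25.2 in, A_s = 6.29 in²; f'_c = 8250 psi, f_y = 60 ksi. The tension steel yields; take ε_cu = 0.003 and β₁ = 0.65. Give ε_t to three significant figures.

a = A_s f_y/(0.85 f'_c b) = 3.686 in.
β₁ = 0.65, so c = a/β₁ = 3.686/0.65 = 5.671 in.
From the linear strain diagram with ε_cu = 0.003: ε_t = 0.003 (d − c)/c = 0.003 × (25.2 − 5.671)/5.671 = 0.0103.
Since ε_t ≥ 0.005, the section is tension-controlled.

ε_t ≈ 0.0103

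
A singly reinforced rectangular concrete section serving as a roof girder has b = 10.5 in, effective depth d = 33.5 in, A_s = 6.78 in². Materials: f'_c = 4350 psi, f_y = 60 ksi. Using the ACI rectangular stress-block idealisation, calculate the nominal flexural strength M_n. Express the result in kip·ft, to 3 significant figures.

T = A_s f_y = 6.78 × 60 = 406.8 kips.
a = T/(0.85 f'_c b) = 406.8/(0.85 × 4.35 × 10.5) = 10.478 in.
M_n = T(d − a/2) = 406.8 × (33.5 − 5.239) = 11496.6 kip·in = 11496.6/12 = 958.05 kip·ft.

M_n ≈ 958 kip·ft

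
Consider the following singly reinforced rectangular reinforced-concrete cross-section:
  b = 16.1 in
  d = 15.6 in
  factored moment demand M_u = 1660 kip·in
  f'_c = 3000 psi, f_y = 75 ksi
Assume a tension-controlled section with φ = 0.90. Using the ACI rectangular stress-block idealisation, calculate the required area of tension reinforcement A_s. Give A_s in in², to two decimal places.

M_n = M_u/φ = 1660/0.90 = 1844.44 kip·in.
From M_n = 0.85 f'_c a b (d − a/2):
a = d − √(d² − 2M_n/(0.85 f'_c b)) = 15.6 − √(15.6² − 2 × 1844.44/(0.85 × 3 × 16.1)) = 3.210 in.
A_s = 0.85 f'_c a b / f_y = 0.85 × 3 × 3.210 × 16.1 / 75 = 1.757 in².

A_s ≈ 1.76 in²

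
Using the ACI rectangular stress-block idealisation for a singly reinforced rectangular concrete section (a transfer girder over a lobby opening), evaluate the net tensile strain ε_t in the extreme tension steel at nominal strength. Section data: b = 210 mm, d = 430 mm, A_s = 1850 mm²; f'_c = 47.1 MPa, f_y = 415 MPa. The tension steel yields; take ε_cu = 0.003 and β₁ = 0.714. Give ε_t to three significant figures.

ε_t ≈ 0.00709

a = A_s f_y/(0.85 f'_c b) = 91.32 mm.
β₁ = 0.714, so c = a/β₁ = 91.32/0.714 = 127.90 mm.
From the linear strain diagram with ε_cu = 0.003: ε_t = 0.003 (d − c)/c = 0.003 × (430 − 127.90)/127.90 = 0.00709.
Since ε_t ≥ 0.005, the section is tension-controlled.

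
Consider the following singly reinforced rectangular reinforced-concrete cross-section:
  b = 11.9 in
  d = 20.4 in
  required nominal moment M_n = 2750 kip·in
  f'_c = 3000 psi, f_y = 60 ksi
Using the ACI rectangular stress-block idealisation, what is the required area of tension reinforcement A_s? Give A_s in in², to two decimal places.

A_s ≈ 2.57 in²

From M_n = 0.85 f'_c a b (d − a/2):
a = d − √(d² − 2M_n/(0.85 f'_c b)) = 20.4 − √(20.4² − 2 × 2750/(0.85 × 3 × 11.9)) = 5.073 in.
A_s = 0.85 f'_c a b / f_y = 0.85 × 3 × 5.073 × 11.9 / 60 = 2.566 in².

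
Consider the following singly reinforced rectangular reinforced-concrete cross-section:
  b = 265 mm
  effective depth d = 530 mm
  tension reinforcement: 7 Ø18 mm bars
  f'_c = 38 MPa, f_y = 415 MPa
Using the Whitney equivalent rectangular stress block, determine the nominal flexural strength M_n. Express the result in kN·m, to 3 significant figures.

M_n ≈ 359 kN·m

A_s = 7 × 254 = 1778 mm².
T = A_s f_y = 1778 × 415 = 737870 N = 737.87 kN.
From C = T: a = T/(0.85 f'_c b) = 737870/(0.85 × 38 × 265) = 86.20 mm.
M_n = T(d − a/2) = 737.87 kN × (530 − 43.1) mm = 359.27 kN·m.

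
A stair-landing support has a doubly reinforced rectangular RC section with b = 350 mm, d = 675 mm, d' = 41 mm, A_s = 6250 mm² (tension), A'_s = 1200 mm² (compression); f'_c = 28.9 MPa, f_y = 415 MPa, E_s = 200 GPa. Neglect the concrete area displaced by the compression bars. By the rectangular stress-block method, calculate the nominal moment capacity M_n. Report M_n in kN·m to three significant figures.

M_n ≈ 1470 kN·m

Assume both tension and compression steel yield.
Net tension couple steel: A_s − A'_s = 5050 mm².
a = (A_s − A'_s) f_y / (0.85 f'_c b) = 2095750/(0.85 × 28.9 × 350) = 243.76 mm.
c = a/β₁ = 243.76/0.844 = 288.82 mm; ε'_s = 0.003(c − d')/c = 0.0026 ≥ f_y/E_s = 0.0021, so compression steel does yield.
M_n = (A_s − A'_s) f_y (d − a/2) + A'_s f_y (d − d') = [2095750 × (675 − 121.88) + 498000 × (675 − 41)] × 10⁻⁶ = 1159.20 + 315.73 = 1474.93 kN·m.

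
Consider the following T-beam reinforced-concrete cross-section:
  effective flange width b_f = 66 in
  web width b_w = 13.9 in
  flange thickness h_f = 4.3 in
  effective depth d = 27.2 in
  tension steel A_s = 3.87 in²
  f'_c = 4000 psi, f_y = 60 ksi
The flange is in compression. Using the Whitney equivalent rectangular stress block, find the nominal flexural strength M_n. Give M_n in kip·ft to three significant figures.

Tension: T = A_s f_y = 3.87 × 60 = 232.2 kips.
Try a within the flange: a = T/(0.85 f'_c b_f) = 232.2/(0.85 × 4 × 66) = 1.035 in.
Since a = 1.035 ≤ h_f = 4.3 in, the stress block lies entirely in the flange; analyse as a rectangular beam of width b_f.
M_n = T(d − a/2) = 232.2 × (27.2 − 0.5175) = 6195.7 kip·in.
M_n = 6195.7/12 = 516.31 kip·ft.

M_n ≈ 516 kip·ft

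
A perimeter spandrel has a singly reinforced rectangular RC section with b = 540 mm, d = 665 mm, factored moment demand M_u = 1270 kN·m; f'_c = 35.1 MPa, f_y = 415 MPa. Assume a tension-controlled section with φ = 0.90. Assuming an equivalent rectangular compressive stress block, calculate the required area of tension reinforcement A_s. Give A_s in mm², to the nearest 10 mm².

A_s ≈ 5750 mm²

M_n = M_u/φ = 1270/0.90 = 1411.11 kN·m.
With M_n = 0.85 f'_c a b (d − a/2), solve the quadratic for a:
a = d − √(d² − 2M_n/(0.85 f'_c b)) = 665 − √(665² − 2 × 1411.11×10⁶/(0.85 × 35.1 × 540)) = 148.23 mm.
A_s = 0.85 f'_c a b / f_y = 0.85 × 35.1 × 148.23 × 540 / 415 = 5754.5 mm².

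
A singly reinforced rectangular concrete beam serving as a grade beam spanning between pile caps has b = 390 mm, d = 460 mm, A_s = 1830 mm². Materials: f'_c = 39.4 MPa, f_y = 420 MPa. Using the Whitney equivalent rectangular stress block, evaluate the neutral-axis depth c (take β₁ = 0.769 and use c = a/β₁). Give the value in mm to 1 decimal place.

c ≈ 76.5 mm

T = A_s f_y = 1830 × 420 = 768600 N = 768.6 kN.
Setting C = 0.85 f'_c a b equal to T: a = 768600/(0.85 × 39.4 × 390) = 58.846 mm.
With β₁ = 0.769, c = a/β₁ = 58.846/0.769 = 76.5 mm.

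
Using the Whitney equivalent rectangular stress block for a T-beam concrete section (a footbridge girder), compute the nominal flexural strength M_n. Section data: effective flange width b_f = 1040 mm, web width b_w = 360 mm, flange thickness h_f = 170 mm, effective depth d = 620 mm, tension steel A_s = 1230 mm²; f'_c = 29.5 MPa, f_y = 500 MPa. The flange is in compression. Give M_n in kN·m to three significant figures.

Tension: T = A_s f_y = 1230 × 500 = 615000 N.
Try a within the flange: a = T/(0.85 f'_c b_f) = 615000/(0.85 × 29.5 × 1040) = 23.58 mm.
Since a = 23.58 ≤ h_f = 170 mm, the stress block lies entirely in the flange; analyse as a rectangular beam of width b_f.
M_n = T(d − a/2) = 615000 × (620 − 11.79) = 374.05 × 10⁶ N·mm.
M_n = 374.05 kN·m.

M_n ≈ 374 kN·m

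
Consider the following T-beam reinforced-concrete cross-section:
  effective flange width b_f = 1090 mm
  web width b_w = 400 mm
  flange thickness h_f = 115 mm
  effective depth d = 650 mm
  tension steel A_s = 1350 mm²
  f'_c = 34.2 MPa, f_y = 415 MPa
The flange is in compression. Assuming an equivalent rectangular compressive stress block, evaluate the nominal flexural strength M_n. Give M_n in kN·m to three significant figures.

M_n ≈ 359 kN·m

Tension: T = A_s f_y = 1350 × 415 = 560250 N.
Try a within the flange: a = T/(0.85 f'_c b_f) = 560250/(0.85 × 34.2 × 1090) = 17.68 mm.
Since a = 17.68 ≤ h_f = 115 mm, the stress block lies entirely in the flange; analyse as a rectangular beam of width b_f.
M_n = T(d − a/2) = 560250 × (650 − 8.84) = 359.21 × 10⁶ N·mm.
M_n = 359.21 kN·m.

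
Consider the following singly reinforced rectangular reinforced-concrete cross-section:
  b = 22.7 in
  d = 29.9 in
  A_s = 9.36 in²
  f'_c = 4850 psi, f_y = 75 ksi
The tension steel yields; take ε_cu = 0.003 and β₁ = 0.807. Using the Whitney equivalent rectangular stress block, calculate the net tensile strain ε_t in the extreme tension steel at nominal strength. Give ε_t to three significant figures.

ε_t ≈ 0.00665

a = A_s f_y/(0.85 f'_c b) = 7.502 in.
β₁ = 0.807, so c = a/β₁ = 7.502/0.807 = 9.296 in.
From the linear strain diagram with ε_cu = 0.003: ε_t = 0.003 (d − c)/c = 0.003 × (29.9 − 9.296)/9.296 = 0.00665.
Since ε_t ≥ 0.005, the section is tension-controlled.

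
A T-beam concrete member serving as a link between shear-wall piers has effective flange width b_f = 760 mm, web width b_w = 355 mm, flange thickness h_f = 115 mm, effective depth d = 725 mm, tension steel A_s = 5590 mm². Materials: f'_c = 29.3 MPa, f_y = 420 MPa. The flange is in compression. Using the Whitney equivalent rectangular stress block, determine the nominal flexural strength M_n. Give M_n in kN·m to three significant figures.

M_n ≈ 1560 kN·m

Tension: T = A_s f_y = 5590 × 420 = 2347800 N.
Try a within the flange: a = T/(0.85 f'_c b_f) = 2347800/(0.85 × 29.3 × 760) = 124.04 mm.
a = 124.04 > h_f = 115 mm: the block extends into the web. Split into flange-overhang and web parts.
C_f = 0.85 f'_c (b_f − b_w) h_f = 0.85 × 29.3 × (760 − 355) × 115 = 1159950 N.
Remaining web compression depth: a_w = (T − C_f)/(0.85 f'_c b_w) = (2347800 − 1159950)/(0.85 × 29.3 × 355) = 134.35 mm.
M_n = C_f(d − h_f/2) + (T − C_f)(d − a_w/2) = 1159950 × (725 − 57.5) + 1187850 × (725 − 67.175) = 774.27 + 781.40 = 1555.67 × 10⁶ N·mm.
M_n = 1555.67 kN·m.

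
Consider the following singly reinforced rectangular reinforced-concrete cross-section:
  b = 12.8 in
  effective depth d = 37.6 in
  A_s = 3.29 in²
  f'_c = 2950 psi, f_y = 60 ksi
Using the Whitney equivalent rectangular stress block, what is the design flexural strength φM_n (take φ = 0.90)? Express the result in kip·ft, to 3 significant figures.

T = A_s f_y = 3.29 × 60 = 197.4 kips.
a = T/(0.85 f'_c b) = 197.4/(0.85 × 2.95 × 12.8) = 6.150 in.
M_n = T(d − a/2) = 197.4 × (37.6 − 3.075) = 6815.2 kip·in = 6815.2/12 = 567.93 kip·ft.
φM_n = 0.90 × 567.93 = 511.14 kip·ft.

φM_n ≈ 511 kip·ft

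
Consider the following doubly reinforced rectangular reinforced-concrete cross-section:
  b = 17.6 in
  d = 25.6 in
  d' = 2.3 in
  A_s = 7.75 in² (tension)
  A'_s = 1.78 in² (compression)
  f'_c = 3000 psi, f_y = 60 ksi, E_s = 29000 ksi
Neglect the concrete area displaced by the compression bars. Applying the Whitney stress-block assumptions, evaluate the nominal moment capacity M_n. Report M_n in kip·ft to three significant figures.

M_n ≈ 852 kip·ft

Assume both steels yield.
a = (A_s − A'_s) f_y/(0.85 f'_c b) = (7.75 − 1.78) × 60/(0.85 × 3 × 17.6) = 7.981 in.
c = a/β₁ = 7.981/0.85 = 9.389 in; ε'_s = 0.003(c − d')/c = 0.0023 ≥ ε_y = 0.0021, so the compression steel yields.
M_n = (A_s − A'_s) f_y (d − a/2) + A'_s f_y (d − d') = 358.2 × (25.6 − 3.9905) + 106.8 × (25.6 − 2.3) = 7740.5 + 2488.4 = 10228.9 kip·in = 10228.9/12 = 852.41 kip·ft.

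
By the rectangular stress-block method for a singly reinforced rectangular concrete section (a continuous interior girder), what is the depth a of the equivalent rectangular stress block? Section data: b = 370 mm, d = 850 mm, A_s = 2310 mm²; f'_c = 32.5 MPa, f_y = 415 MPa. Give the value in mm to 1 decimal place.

T = A_s f_y = 2310 × 415 = 958650 N = 958.65 kN.
Setting C = 0.85 f'_c a b equal to T: a = 958650/(0.85 × 32.5 × 370) = 93.8 mm.

a ≈ 93.8 mm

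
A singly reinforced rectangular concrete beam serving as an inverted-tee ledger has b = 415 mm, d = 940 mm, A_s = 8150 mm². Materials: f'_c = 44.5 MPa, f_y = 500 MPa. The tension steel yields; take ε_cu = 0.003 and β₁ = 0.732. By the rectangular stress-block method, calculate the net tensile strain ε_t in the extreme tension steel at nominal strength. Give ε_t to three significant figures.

a = A_s f_y/(0.85 f'_c b) = 259.60 mm.
β₁ = 0.732, so c = a/β₁ = 259.60/0.732 = 354.64 mm.
From the linear strain diagram with ε_cu = 0.003: ε_t = 0.003 (d − c)/c = 0.003 × (940 − 354.64)/354.64 = 0.00495.
ε_t is between 0.004 and 0.005 — transition zone.

ε_t ≈ 0.00495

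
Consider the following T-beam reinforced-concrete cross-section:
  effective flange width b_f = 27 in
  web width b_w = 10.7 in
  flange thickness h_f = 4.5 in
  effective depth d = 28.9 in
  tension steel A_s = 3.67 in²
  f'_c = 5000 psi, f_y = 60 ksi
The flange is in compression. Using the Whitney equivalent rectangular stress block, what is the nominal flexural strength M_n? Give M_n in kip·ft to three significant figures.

Tension: T = A_s f_y = 3.67 × 60 = 220.2 kips.
Try a within the flange: a = T/(0.85 f'_c b_f) = 220.2/(0.85 × 5 × 27) = 1.919 in.
Since a = 1.919 ≤ h_f = 4.5 in, the stress block lies entirely in the flange; analyse as a rectangular beam of width b_f.
M_n = T(d − a/2) = 220.2 × (28.9 − 0.9595) = 6152.5 kip·in.
M_n = 6152.5/12 = 512.71 kip·ft.

M_n ≈ 513 kip·ft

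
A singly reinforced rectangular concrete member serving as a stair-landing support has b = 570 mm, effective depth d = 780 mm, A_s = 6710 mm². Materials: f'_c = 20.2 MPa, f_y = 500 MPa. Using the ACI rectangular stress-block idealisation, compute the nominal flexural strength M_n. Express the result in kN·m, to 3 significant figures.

T = A_s f_y = 6710 × 500 = 3355000 N = 3355 kN.
From C = T: a = T/(0.85 f'_c b) = 3355000/(0.85 × 20.2 × 570) = 342.81 mm.
M_n = T(d − a/2) = 3355 kN × (780 − 171.405) mm = 2041.84 kN·m.

M_n ≈ 2040 kN·m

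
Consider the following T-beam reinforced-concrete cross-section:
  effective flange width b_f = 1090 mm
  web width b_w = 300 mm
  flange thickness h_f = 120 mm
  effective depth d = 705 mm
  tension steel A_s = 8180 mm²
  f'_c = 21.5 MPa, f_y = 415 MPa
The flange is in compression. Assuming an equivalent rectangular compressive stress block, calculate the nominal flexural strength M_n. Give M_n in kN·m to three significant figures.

Tension: T = A_s f_y = 8180 × 415 = 3394700 N.
Try a within the flange: a = T/(0.85 f'_c b_f) = 3394700/(0.85 × 21.5 × 1090) = 170.42 mm.
a = 170.42 > h_f = 120 mm: the block extends into the web. Split into flange-overhang and web parts.
C_f = 0.85 f'_c (b_f − b_w) h_f = 0.85 × 21.5 × (1090 − 300) × 120 = 1732470 N.
Remaining web compression depth: a_w = (T − C_f)/(0.85 f'_c b_w) = (3394700 − 1732470)/(0.85 × 21.5 × 300) = 303.19 mm.
M_n = C_f(d − h_f/2) + (T − C_f)(d − a_w/2) = 1732470 × (705 − 60) + 1662230 × (705 − 151.595) = 1117.44 + 919.89 = 2037.33 × 10⁶ N·mm.
M_n = 2037.33 kN·m.

M_n ≈ 2040 kN·m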